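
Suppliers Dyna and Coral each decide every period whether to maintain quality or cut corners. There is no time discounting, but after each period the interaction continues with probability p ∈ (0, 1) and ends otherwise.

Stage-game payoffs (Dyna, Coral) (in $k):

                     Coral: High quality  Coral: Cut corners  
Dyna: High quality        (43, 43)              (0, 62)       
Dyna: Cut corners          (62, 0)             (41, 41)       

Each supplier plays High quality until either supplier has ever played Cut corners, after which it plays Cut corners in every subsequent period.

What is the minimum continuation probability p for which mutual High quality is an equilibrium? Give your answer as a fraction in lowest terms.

With no time discounting, the continuation probability p plays the role of the discount factor.
Grim-trigger IC: 43/(1−p) ≥ 62 + 41p/(1−p) ⇒ p ≥ (62−43)/(62−41) = 19/21.

19/21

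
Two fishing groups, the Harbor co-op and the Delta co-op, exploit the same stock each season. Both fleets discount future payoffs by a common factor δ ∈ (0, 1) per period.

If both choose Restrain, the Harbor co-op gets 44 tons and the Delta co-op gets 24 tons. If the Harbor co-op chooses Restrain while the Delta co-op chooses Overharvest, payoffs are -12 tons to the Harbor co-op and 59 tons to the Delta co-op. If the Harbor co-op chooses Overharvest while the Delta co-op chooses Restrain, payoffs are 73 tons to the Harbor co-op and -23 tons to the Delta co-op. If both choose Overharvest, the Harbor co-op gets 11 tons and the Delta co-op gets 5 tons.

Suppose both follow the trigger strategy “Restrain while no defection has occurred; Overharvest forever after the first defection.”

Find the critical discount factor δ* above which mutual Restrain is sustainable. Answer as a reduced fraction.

35/54

For the Harbor co-op: deviation gain 73−44 = 29, per-period punishment loss 44−11 = 33. IC gives δ ≥ 29/62.
For the Delta co-op: gain 35, loss 19 per period, so δ ≥ 35/54.
The tighter constraint is the Delta co-op's, so cooperation needs δ ≥ 35/54.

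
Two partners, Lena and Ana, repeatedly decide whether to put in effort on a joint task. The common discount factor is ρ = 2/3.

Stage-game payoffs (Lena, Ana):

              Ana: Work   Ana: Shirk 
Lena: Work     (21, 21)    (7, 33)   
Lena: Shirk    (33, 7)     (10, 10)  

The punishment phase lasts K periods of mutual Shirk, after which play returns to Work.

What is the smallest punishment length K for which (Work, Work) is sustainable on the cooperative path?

2

IC: ρ(1−ρ^K)/(1−ρ) ≥ (33−21)/(21−10) = 12/11.
With ρ = 2/3: need 1 − ρ^K ≥ 12/11·(1−2/3)/(2/3), i.e. ρ^K ≤ 0.4545.
Since (2/3)^1 = 0.6667 and (2/3)^2 = 0.4444, the smallest such K is 2.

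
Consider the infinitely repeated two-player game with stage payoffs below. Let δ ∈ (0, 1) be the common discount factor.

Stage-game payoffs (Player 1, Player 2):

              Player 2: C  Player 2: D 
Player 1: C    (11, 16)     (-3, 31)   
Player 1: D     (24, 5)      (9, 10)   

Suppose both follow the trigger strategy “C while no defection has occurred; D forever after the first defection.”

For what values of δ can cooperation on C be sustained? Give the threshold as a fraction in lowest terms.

Player 1: cooperation gives 11 each period; deviation gives 24 once then 9 forever.
  11/(1−δ) ≥ 24 + 9δ/(1−δ) ⇒ δ ≥ 13/15.
Player 2: cooperation gives 16 each period; deviation gives 31 once then 10 forever.
  δ ≥ 15/21 = 5/7.
Both must hold, so the binding constraint is Player 1's: δ ≥ 13/15.

13/15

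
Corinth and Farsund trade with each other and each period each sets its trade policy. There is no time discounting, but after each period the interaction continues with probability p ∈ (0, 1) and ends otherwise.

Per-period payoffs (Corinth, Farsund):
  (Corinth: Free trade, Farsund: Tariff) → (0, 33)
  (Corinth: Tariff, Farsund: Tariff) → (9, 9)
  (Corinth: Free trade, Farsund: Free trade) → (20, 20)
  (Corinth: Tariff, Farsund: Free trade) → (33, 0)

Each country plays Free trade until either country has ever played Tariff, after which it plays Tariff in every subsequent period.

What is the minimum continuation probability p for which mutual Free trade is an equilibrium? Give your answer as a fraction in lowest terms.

13/24

With no time discounting, the continuation probability p plays the role of the discount factor.
Grim-trigger IC: 20/(1−p) ≥ 33 + 9p/(1−p) ⇒ p ≥ (33−20)/(33−9) = 13/24.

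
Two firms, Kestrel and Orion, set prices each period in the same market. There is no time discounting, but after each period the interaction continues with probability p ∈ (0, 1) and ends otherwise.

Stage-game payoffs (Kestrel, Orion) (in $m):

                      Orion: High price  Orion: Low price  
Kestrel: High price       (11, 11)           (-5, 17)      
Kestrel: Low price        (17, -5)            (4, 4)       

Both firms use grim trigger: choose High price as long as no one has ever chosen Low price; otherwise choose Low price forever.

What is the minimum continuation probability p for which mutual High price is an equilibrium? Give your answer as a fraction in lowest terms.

Expected cooperation value is 11 + p·11 + p²·11 + … = 11/(1−p); deviation gives 17 + p·4/(1−p).
11 ≥ 17(1−p) + 4p ⇒ 13p ≥ 6 ⇒ p ≥ 6/13.

6/13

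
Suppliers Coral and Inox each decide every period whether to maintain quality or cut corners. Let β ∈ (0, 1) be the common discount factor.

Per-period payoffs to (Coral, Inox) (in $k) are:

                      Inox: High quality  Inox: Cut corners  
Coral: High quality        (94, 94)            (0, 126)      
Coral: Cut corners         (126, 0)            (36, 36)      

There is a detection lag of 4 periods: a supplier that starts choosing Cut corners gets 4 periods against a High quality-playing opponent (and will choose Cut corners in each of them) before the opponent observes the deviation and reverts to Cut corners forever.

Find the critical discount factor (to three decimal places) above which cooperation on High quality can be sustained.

The best deviation is to choose Cut corners for all 4 undetected periods, earning 126 each, then 36 forever once detected.
Deviation value: 126(1−β^4)/(1−β) + 36β^4/(1−β); cooperation value: 94/(1−β).
IC: 94 ≥ 126(1−β^4) + 36β^4 = 126 − 90β^4.
So β^4 ≥ 32/90 = 16/45, giving β ≥ (16/45)^(1/4) ≈ 0.772.

0.772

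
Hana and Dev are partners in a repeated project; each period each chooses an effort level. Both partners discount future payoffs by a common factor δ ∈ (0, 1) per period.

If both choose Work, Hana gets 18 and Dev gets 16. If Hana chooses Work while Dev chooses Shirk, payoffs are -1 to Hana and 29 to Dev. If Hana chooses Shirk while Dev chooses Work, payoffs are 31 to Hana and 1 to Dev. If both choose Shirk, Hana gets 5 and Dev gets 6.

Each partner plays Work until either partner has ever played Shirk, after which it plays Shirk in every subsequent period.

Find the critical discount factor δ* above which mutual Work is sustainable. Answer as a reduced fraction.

13/23

Hana's threshold: (31−18)/(31−5) = 1/2.
Dev's threshold: (29−16)/(29−6) = 13/23.
1/2 < 13/23, so Dev binds and δ* = 13/23.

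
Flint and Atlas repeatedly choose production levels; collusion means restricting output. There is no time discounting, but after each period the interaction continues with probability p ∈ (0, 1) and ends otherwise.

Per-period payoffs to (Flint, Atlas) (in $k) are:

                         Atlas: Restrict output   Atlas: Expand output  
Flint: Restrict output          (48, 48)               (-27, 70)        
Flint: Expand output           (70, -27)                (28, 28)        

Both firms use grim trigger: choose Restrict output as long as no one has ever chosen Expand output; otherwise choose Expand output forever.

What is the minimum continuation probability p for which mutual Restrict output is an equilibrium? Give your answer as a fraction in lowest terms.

11/21

With no time discounting, the continuation probability p plays the role of the discount factor.
Grim-trigger IC: 48/(1−p) ≥ 70 + 28p/(1−p) ⇒ p ≥ (70−48)/(70−28) = 11/21.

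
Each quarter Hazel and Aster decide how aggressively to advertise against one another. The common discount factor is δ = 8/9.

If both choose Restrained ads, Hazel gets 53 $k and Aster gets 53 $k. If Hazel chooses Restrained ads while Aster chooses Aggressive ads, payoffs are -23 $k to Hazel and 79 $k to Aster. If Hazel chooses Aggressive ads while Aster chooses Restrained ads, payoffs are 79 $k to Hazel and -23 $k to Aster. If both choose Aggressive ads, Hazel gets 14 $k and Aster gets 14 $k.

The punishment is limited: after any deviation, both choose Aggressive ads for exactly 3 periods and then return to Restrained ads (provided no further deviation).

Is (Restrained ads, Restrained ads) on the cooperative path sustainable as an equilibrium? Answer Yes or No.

Yes

IC: δ+…+δ^3 ≥ (79−53)/(53−14) = 2/3.
At δ = 8/9: partial sum = 2.3813 ≥ 0.6667. Cooperation sustainable.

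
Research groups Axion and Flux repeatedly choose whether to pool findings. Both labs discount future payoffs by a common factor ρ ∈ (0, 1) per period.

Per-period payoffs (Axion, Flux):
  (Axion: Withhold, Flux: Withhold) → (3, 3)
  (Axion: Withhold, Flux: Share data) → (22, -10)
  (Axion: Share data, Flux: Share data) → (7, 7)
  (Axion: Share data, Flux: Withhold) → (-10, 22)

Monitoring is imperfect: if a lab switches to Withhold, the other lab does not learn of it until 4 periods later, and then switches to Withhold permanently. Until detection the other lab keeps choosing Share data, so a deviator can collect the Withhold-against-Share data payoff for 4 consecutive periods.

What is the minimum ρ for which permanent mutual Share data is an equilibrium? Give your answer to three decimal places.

A deviator earns 22 for 4 periods, then 3 forever; cooperating earns 7 forever. Multiplying the IC by (1−ρ):
7 ≥ 22(1−ρ^4) + 3ρ^4, so 19·ρ^4 ≥ 15 and ρ^4 ≥ 15/19.
ρ ≥ (15/19)^(1/4) ≈ 0.943.

0.943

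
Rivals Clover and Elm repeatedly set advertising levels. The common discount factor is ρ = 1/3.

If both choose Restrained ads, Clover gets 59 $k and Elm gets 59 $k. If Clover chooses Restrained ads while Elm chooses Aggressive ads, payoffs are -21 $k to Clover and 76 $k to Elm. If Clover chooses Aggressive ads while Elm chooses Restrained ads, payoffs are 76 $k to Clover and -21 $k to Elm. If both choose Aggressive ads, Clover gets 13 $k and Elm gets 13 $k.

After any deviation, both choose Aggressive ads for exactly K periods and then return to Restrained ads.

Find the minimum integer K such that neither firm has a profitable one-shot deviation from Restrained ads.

2

No profitable deviation requires (59−13)(ρ+…+ρ^K) ≥ 76−59, i.e. ρ+…+ρ^K ≥ 17/46 ≈ 0.3696.
With ρ = 1/3, the partial sums are K=1: 0.3333, K=2: 0.4444.
K = 2 is the first length at which the sum reaches 0.3696.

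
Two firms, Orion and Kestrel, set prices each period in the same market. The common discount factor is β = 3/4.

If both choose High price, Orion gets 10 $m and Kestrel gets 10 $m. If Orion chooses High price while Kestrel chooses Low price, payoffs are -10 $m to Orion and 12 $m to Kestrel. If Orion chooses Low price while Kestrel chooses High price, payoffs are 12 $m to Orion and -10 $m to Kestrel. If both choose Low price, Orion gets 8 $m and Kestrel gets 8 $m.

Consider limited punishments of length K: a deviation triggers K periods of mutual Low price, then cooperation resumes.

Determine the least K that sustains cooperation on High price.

Need Σ_{k=1}^{K} β^k ≥ (12−10)/(10−8) = 1.0000 at β = 3/4.
At K = 1 the sum is 0.7500 < 1.0000; at K = 2 it is 1.3125 ≥ 1.0000.
So the minimum punishment length is K = 2.

2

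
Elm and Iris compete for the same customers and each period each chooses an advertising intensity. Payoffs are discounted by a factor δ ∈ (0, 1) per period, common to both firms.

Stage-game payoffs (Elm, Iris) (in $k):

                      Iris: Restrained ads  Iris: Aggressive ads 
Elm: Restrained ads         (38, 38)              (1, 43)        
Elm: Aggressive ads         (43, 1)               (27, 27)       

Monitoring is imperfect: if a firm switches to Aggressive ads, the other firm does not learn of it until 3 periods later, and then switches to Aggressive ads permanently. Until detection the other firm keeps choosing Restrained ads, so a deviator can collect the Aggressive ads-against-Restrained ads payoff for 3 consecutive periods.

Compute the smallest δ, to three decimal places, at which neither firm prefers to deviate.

The best deviation is to choose Aggressive ads for all 3 undetected periods, earning 43 each, then 27 forever once detected.
Deviation value: 43(1−δ^3)/(1−δ) + 27δ^3/(1−δ); cooperation value: 38/(1−δ).
IC: 38 ≥ 43(1−δ^3) + 27δ^3 = 43 − 16δ^3.
So δ^3 ≥ 5/16, giving δ ≥ (5/16)^(1/3) ≈ 0.679.

0.679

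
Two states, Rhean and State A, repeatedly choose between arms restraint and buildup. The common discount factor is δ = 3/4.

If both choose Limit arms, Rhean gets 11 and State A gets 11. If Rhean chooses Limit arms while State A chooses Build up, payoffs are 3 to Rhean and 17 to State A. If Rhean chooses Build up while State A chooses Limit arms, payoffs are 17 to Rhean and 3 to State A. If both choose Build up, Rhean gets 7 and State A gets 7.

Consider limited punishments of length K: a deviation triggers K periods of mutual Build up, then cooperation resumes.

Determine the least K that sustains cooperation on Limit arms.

No profitable deviation requires (11−7)(δ+…+δ^K) ≥ 17−11, i.e. δ+…+δ^K ≥ 3/2 ≈ 1.5000.
With δ = 3/4, the partial sums are K=1: 0.7500, K=2: 1.3125, K=3: 1.7344.
K = 3 is the first length at which the sum reaches 1.5000.

3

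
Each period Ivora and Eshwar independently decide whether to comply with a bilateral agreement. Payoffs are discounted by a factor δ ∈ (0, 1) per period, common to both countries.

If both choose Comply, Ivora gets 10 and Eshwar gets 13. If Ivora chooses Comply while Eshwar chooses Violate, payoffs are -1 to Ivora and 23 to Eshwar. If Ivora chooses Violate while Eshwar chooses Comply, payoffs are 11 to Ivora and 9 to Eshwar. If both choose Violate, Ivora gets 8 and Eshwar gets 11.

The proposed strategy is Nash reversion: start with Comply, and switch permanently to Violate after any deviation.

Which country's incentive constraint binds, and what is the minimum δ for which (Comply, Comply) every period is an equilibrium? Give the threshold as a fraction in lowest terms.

Eshwar; δ ≥ 5/6

For Ivora: deviation gain 11−10 = 1, per-period punishment loss 10−8 = 2. IC gives δ ≥ 1/3.
For Eshwar: gain 10, loss 2 per period, so δ ≥ 10/12 = 5/6.
The tighter constraint is Eshwar's, so cooperation needs δ ≥ 5/6.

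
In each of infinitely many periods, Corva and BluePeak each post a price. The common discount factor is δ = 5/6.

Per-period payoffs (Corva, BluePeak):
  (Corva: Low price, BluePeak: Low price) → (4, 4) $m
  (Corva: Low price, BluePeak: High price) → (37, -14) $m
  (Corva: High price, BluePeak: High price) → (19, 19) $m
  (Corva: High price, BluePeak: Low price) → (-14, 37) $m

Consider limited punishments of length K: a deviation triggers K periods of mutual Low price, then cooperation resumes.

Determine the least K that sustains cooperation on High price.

Need Σ_{k=1}^{K} δ^k ≥ (37−19)/(19−4) = 1.2000 at δ = 5/6.
At K = 1 the sum is 0.8333 < 1.2000; at K = 2 it is 1.5278 ≥ 1.2000.
So the minimum punishment length is K = 2.

2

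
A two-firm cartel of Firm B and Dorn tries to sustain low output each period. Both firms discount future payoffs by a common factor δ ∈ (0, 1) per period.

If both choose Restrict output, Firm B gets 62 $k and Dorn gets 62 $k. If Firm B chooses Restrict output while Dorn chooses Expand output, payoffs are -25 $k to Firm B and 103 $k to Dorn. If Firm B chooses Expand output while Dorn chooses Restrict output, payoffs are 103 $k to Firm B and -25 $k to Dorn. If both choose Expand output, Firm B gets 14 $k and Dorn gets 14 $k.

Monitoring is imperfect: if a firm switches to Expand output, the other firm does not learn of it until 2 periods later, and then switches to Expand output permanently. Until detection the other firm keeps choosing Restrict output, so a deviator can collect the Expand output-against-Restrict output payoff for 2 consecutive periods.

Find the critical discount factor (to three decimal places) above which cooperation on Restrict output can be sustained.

Deviating for the 2 undetected periods gains 103−62 = 41 per period over cooperation, then loses 62−14 = 48 per period forever once punishment starts.
Gain: 41(1 + δ + … + δ^1); loss: 48·δ^2/(1−δ).
No profitable deviation ⇔ 41(1−δ^2) ≤ 48·δ^2, i.e. δ^2 ≥ 41/(41+48) = 41/89.
Hence δ ≥ (41/89)^(1/2) ≈ 0.679.

0.679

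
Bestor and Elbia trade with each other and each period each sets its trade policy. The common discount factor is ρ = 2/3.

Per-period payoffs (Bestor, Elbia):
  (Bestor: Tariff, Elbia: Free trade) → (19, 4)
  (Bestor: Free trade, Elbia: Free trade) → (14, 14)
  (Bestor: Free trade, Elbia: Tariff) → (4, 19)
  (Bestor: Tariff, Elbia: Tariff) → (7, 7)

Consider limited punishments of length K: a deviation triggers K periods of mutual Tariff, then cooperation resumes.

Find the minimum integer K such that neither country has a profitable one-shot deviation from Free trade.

2

No profitable deviation requires (14−7)(ρ+…+ρ^K) ≥ 19−14, i.e. ρ+…+ρ^K ≥ 5/7 ≈ 0.7143.
With ρ = 2/3, the partial sums are K=1: 0.6667, K=2: 1.1111.
K = 2 is the first length at which the sum reaches 0.7143.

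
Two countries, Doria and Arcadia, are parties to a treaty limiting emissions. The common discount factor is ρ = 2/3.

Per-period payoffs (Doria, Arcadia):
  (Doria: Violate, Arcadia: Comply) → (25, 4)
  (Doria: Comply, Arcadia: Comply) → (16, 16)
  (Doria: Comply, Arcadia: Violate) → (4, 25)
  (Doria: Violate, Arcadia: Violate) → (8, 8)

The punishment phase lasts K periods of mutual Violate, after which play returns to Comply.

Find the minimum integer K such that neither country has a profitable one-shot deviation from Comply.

Need Σ_{k=1}^{K} ρ^k ≥ (25−16)/(16−8) = 1.1250 at ρ = 2/3.
At K = 2 the sum is 1.1111 < 1.1250; at K = 3 it is 1.4074 ≥ 1.1250.
So the minimum punishment length is K = 3.

3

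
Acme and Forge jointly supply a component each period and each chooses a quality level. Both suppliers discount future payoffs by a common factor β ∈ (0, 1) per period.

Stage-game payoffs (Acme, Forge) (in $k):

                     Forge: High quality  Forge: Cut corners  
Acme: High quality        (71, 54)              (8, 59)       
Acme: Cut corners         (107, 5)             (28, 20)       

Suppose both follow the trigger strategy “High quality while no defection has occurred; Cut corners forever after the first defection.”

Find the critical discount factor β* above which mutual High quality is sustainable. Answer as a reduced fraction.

36/79

Acme: cooperation gives 71 each period; deviation gives 107 once then 28 forever.
  71/(1−β) ≥ 107 + 28β/(1−β) ⇒ β ≥ 36/79.
Forge: cooperation gives 54 each period; deviation gives 59 once then 20 forever.
  β ≥ 5/39.
Both must hold, so the binding constraint is Acme's: β ≥ 36/79.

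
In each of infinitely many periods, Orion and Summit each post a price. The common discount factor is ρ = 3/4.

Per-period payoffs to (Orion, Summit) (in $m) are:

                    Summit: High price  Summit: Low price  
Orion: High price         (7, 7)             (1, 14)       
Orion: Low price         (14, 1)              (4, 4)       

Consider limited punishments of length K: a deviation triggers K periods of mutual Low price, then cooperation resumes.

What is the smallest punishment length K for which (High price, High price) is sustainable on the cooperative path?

IC: ρ(1−ρ^K)/(1−ρ) ≥ (14−7)/(7−4) = 7/3.
With ρ = 3/4: need 1 − ρ^K ≥ 7/3·(1−3/4)/(3/4), i.e. ρ^K ≤ 0.2222.
Since (3/4)^5 = 0.2373 and (3/4)^6 = 0.1780, the smallest such K is 6.

6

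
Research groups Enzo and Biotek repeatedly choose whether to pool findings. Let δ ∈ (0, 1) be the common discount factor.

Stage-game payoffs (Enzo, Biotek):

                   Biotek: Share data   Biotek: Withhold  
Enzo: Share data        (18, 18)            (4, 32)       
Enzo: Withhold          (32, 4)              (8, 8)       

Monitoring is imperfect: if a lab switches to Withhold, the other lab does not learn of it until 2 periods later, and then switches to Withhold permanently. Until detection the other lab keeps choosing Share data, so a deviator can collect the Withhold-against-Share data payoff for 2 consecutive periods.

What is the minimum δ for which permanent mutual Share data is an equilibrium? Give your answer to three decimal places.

0.764

A deviator earns 32 for 2 periods, then 8 forever; cooperating earns 18 forever. Multiplying the IC by (1−δ):
18 ≥ 32(1−δ^2) + 8δ^2, so 24·δ^2 ≥ 14 and δ^2 ≥ 7/12.
δ ≥ (7/12)^(1/2) ≈ 0.764.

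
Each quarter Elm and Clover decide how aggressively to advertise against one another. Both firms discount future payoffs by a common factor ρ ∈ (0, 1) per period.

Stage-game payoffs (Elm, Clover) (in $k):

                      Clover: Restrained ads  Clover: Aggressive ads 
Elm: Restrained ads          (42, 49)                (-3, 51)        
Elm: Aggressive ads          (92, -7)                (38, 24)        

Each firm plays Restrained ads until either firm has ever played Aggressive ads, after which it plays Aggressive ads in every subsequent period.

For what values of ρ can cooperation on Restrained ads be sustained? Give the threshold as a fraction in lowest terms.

Elm: cooperation gives 42 each period; deviation gives 92 once then 38 forever.
  42/(1−ρ) ≥ 92 + 38ρ/(1−ρ) ⇒ ρ ≥ 50/54 = 25/27.
Clover: cooperation gives 49 each period; deviation gives 51 once then 24 forever.
  ρ ≥ 2/27.
Both must hold, so the binding constraint is Elm's: ρ ≥ 25/27.

25/27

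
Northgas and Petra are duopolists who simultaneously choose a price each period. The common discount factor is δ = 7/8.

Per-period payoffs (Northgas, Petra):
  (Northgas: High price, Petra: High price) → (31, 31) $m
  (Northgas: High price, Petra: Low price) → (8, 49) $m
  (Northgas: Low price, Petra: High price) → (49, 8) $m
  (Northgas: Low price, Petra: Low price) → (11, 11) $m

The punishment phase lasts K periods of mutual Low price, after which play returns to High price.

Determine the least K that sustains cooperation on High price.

No profitable deviation requires (31−11)(δ+…+δ^K) ≥ 49−31, i.e. δ+…+δ^K ≥ 9/10 ≈ 0.9000.
With δ = 7/8, the partial sums are K=1: 0.8750, K=2: 1.6406.
K = 2 is the first length at which the sum reaches 0.9000.

2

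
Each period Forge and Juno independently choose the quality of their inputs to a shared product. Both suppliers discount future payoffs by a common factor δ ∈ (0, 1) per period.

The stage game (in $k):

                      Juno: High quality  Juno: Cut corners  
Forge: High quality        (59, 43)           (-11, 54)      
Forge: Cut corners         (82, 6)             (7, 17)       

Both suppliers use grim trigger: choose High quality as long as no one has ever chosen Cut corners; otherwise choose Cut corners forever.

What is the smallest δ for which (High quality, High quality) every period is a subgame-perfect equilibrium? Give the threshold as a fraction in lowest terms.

For Forge: deviation gain 82−59 = 23, per-period punishment loss 59−7 = 52. IC gives δ ≥ 23/75.
For Juno: gain 11, loss 26 per period, so δ ≥ 11/37.
The tighter constraint is Forge's, so cooperation needs δ ≥ 23/75.

23/75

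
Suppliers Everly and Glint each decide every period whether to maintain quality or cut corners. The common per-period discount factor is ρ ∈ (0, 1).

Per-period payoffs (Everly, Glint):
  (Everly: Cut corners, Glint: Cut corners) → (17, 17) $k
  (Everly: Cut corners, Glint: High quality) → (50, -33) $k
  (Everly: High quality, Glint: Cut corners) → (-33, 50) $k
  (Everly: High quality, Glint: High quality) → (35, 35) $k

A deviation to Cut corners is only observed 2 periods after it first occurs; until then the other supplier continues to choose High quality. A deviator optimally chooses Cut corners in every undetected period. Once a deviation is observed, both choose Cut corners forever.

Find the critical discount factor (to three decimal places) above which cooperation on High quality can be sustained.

0.674

Deviating for the 2 undetected periods gains 50−35 = 15 per period over cooperation, then loses 35−17 = 18 per period forever once punishment starts.
Gain: 15(1 + ρ + … + ρ^1); loss: 18·ρ^2/(1−ρ).
No profitable deviation ⇔ 15(1−ρ^2) ≤ 18·ρ^2, i.e. ρ^2 ≥ 15/(15+18) = 5/11.
Hence ρ ≥ (5/11)^(1/2) ≈ 0.674.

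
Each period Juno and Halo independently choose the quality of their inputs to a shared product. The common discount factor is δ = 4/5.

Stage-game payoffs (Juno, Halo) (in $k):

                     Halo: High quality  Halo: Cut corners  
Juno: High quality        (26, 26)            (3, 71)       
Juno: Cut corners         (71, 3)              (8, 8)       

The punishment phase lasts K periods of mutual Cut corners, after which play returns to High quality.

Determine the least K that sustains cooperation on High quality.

5

No profitable deviation requires (26−8)(δ+…+δ^K) ≥ 71−26, i.e. δ+…+δ^K ≥ 5/2 ≈ 2.5000.
With δ = 4/5, the partial sums are K=1: 0.8000, K=2: 1.4400, K=3: 1.9520, K=4: 2.3616, K=5: 2.6893.
K = 5 is the first length at which the sum reaches 2.5000.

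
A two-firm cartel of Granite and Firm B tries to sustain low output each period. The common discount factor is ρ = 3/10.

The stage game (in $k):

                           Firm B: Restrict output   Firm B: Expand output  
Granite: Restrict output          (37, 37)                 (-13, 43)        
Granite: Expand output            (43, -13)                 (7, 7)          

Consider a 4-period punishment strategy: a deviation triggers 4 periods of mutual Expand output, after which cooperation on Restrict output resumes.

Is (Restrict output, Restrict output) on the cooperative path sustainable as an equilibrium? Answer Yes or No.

Yes

Comparing payoff streams over the 5 periods until play realigns: cooperate → 37(1+ρ+…+ρ^4); deviate → 43 + 7(ρ+…+ρ^4).
Cooperation is sustained iff (37−7)(ρ+…+ρ^4) ≥ 43−37.
ρ+…+ρ^4 = 3/10·(1−(3/10)^4)/(1−3/10) = 0.4251, and (43−37)/(37−7) = 0.2000.
0.4251 ≥ 0.2000, so cooperation is sustainable.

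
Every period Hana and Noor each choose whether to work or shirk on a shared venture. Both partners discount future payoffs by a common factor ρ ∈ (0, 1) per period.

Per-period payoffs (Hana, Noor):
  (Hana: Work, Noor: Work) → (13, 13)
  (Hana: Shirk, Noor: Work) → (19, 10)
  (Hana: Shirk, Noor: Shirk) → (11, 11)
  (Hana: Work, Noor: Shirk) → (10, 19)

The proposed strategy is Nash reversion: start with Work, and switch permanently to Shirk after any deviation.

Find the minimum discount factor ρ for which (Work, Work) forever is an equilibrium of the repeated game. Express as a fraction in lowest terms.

3/4

One-period gain from deviating is 19 − 13 = 6. The loss is 13 − 11 = 2 in every subsequent period, with present value 2·ρ/(1−ρ).
Deviation is unprofitable when 2·ρ/(1−ρ) ≥ 6, i.e. ρ/(1−ρ) ≥ 3.
Equivalently ρ ≥ 6/(6+2) = 3/4.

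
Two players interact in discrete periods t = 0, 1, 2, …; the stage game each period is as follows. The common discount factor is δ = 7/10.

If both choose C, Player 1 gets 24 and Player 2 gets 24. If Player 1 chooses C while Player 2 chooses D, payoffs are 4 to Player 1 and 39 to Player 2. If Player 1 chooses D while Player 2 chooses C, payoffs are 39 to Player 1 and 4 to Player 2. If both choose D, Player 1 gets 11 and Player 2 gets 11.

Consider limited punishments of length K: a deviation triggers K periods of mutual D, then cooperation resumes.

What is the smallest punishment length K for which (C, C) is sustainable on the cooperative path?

2

Need Σ_{k=1}^{K} δ^k ≥ (39−24)/(24−11) = 1.1538 at δ = 7/10.
At K = 1 the sum is 0.7000 < 1.1538; at K = 2 it is 1.1900 ≥ 1.1538.
So the minimum punishment length is K = 2.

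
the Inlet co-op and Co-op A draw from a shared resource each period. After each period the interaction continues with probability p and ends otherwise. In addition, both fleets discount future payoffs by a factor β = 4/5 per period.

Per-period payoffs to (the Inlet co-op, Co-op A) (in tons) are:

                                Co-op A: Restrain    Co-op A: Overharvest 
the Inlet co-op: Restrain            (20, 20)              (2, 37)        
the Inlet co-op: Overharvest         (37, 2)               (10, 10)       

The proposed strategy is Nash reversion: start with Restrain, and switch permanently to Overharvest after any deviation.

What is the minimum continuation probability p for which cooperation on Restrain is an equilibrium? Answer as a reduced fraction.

With continuation probability p and discount β, the effective per-period discount factor is βp.
Grim-trigger IC: βp ≥ (37−20)/(37−10) = 17/27.
So p ≥ (17/27)/(4/5) = 85/108.

85/108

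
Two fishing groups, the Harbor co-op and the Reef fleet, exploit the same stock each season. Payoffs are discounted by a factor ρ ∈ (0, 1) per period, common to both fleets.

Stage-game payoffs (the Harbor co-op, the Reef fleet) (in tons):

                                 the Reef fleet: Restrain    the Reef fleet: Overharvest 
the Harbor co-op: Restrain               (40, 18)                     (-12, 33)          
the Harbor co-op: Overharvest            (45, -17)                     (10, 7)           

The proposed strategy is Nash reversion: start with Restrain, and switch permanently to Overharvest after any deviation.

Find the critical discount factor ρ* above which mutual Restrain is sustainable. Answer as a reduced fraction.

15/26

the Harbor co-op: cooperation gives 40 each period; deviation gives 45 once then 10 forever.
  40/(1−ρ) ≥ 45 + 10ρ/(1−ρ) ⇒ ρ ≥ 5/35 = 1/7.
the Reef fleet: cooperation gives 18 each period; deviation gives 33 once then 7 forever.
  ρ ≥ 15/26.
Both must hold, so the binding constraint is the Reef fleet's: ρ ≥ 15/26.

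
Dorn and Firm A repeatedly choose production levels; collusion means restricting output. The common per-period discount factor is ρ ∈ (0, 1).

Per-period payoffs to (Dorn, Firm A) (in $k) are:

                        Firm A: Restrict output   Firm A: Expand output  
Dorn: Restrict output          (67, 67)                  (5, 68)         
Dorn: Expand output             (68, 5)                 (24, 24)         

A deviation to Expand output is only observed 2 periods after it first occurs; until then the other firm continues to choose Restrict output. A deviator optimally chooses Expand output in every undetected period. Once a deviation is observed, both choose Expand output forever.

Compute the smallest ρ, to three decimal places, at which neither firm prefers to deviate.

The best deviation is to choose Expand output for all 2 undetected periods, earning 68 each, then 24 forever once detected.
Deviation value: 68(1−ρ^2)/(1−ρ) + 24ρ^2/(1−ρ); cooperation value: 67/(1−ρ).
IC: 67 ≥ 68(1−ρ^2) + 24ρ^2 = 68 − 44ρ^2.
So ρ^2 ≥ 1/44, giving ρ ≥ (1/44)^(1/2) ≈ 0.151.

0.151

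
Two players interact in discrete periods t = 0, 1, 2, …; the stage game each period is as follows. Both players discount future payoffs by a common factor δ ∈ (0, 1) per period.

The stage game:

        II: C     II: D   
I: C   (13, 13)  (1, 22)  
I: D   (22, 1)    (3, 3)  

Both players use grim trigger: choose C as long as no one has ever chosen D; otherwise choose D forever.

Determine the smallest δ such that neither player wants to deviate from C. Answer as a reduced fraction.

13/(1−δ) ≥ 22 + 3δ/(1−δ)
13 ≥ 22 − 19δ
δ ≥ 9/19.

9/19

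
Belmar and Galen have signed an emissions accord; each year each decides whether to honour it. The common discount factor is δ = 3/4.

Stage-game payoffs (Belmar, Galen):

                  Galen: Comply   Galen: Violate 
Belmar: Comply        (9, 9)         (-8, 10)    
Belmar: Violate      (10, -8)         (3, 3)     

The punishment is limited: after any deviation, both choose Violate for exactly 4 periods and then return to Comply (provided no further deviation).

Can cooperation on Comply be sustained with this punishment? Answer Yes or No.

Yes

IC: δ+…+δ^4 ≥ (10−9)/(9−3) = 1/6.
At δ = 3/4: partial sum = 2.0508 ≥ 0.1667. Cooperation sustainable.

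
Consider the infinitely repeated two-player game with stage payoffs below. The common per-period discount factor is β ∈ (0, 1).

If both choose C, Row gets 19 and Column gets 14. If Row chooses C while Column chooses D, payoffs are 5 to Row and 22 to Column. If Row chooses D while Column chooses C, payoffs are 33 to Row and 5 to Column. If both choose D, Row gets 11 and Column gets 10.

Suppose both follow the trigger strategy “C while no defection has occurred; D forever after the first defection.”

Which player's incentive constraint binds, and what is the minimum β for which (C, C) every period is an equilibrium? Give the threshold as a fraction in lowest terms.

Row's threshold: (33−19)/(33−11) = 7/11.
Column's threshold: (22−14)/(22−10) = 2/3.
7/11 < 2/3, so Column binds and β* = 2/3.

Column; β ≥ 2/3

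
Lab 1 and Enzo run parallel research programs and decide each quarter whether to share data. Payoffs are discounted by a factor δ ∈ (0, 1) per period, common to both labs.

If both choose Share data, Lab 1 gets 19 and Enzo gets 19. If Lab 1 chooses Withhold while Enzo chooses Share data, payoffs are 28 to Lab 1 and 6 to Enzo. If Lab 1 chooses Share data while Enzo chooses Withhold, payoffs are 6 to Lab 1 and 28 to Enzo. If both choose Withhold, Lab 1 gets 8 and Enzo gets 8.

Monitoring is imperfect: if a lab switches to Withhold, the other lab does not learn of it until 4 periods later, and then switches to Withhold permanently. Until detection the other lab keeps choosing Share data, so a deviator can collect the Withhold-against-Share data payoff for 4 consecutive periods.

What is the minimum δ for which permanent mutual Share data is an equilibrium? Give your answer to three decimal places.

0.819

A deviator earns 28 for 4 periods, then 8 forever; cooperating earns 19 forever. Multiplying the IC by (1−δ):
19 ≥ 28(1−δ^4) + 8δ^4, so 20·δ^4 ≥ 9 and δ^4 ≥ 9/20.
δ ≥ (9/20)^(1/4) ≈ 0.819.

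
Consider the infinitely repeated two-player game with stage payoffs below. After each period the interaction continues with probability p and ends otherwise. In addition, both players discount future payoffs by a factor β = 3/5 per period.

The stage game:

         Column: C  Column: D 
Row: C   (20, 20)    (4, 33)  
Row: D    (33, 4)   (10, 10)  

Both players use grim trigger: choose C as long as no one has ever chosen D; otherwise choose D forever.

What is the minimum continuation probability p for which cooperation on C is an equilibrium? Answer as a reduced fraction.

With continuation probability p and discount β, the effective per-period discount factor is βp.
Grim-trigger IC: βp ≥ (33−20)/(33−10) = 13/23.
So p ≥ (13/23)/(3/5) = 65/69.

65/69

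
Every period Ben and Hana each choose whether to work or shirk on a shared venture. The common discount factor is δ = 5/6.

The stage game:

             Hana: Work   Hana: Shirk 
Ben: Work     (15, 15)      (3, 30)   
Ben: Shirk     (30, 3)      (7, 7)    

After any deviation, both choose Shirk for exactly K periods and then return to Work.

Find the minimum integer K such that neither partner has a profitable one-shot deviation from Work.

IC: δ(1−δ^K)/(1−δ) ≥ (30−15)/(15−7) = 15/8.
With δ = 5/6: need 1 − δ^K ≥ 15/8·(1−5/6)/(5/6), i.e. δ^K ≤ 0.6250.
Since (5/6)^2 = 0.6944 and (5/6)^3 = 0.5787, the smallest such K is 3.

3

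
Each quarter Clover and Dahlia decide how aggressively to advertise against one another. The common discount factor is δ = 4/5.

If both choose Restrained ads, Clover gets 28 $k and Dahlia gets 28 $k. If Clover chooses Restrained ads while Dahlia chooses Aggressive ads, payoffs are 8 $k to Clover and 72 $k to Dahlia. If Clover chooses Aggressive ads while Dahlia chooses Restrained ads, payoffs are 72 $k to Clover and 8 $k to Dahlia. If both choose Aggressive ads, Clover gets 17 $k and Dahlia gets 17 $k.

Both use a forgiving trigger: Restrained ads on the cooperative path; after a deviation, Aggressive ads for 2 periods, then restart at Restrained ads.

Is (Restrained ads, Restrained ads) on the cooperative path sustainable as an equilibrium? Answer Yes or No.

IC: δ+…+δ^2 ≥ (72−28)/(28−17) = 4.
At δ = 4/5: partial sum = 1.4400 < 4.0000. Cooperation not sustainable.

No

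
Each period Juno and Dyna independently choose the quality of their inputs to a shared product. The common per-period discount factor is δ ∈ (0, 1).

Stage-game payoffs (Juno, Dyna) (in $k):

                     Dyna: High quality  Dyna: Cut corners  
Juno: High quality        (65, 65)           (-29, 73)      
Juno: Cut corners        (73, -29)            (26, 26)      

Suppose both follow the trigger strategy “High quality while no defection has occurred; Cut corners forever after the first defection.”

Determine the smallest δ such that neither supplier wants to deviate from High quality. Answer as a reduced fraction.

Under grim trigger the critical discount factor is (T−C)/(T−P) with T = 73, C = 65, P = 26.
δ* = (73−65)/(73−26) = 8/47.

8/47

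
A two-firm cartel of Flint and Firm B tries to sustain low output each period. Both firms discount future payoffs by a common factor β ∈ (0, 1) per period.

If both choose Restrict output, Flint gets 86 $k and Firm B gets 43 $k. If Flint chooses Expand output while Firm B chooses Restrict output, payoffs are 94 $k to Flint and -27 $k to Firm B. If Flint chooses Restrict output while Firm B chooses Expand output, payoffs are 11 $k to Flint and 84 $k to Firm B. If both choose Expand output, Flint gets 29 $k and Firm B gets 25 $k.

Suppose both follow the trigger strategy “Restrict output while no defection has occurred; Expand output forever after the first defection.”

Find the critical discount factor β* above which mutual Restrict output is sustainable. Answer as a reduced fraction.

Flint: cooperation gives 86 each period; deviation gives 94 once then 29 forever.
  86/(1−β) ≥ 94 + 29β/(1−β) ⇒ β ≥ 8/65.
Firm B: cooperation gives 43 each period; deviation gives 84 once then 25 forever.
  β ≥ 41/59.
Both must hold, so the binding constraint is Firm B's: β ≥ 41/59.

41/59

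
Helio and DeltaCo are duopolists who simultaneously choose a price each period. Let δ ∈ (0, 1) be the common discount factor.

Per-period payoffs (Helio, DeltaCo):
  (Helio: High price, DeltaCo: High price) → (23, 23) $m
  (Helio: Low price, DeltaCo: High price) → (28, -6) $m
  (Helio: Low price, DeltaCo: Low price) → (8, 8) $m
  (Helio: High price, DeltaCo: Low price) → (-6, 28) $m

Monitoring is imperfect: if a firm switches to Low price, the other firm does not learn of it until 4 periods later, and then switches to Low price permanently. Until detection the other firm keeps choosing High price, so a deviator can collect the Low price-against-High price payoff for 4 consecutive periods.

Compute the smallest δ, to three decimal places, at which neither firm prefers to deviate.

The best deviation is to choose Low price for all 4 undetected periods, earning 28 each, then 8 forever once detected.
Deviation value: 28(1−δ^4)/(1−δ) + 8δ^4/(1−δ); cooperation value: 23/(1−δ).
IC: 23 ≥ 28(1−δ^4) + 8δ^4 = 28 − 20δ^4.
So δ^4 ≥ 5/20 = 1/4, giving δ ≥ (1/4)^(1/4) ≈ 0.707.

0.707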